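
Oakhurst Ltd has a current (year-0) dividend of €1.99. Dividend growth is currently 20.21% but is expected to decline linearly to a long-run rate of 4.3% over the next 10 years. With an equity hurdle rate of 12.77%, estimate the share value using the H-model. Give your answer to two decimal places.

H-model: P₀ = D₀[(1+g_L) + H(g_S−g_L)]/(r−g_L), with H = 10/2 = 5.
P₀ = 1.99 × [(1+0.043) + 5×(0.2021−0.043)] / (0.1277−0.043)
   = 1.99 × 1.8385 / 0.0847 = 43.1950

€43.19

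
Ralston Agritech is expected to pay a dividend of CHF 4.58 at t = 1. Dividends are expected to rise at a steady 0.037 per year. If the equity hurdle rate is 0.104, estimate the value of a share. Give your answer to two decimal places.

CHF 68.36

Gordon growth model: P₀ = D₁/(r − g), with D₁ = 4.58 given directly.
P₀ = 4.5800 / (0.104 − 0.037) = 4.5800 / 0.067 = 68.3582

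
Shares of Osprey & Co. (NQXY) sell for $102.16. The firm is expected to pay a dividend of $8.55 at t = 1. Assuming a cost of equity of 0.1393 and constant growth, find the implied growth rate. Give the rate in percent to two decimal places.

From P₀ = D₁/(r − g), the implied growth is g = r − D₁/P₀.
g = 0.1393 − 8.55/102.16 = 0.1393 − 0.08369 = 0.05561

5.56%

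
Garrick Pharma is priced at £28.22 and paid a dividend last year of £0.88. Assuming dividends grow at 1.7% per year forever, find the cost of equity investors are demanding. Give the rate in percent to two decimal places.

4.87%

Rearranging the constant-growth DDM: r = D₁/P₀ + g.
D₁ = 0.88 × (1 + 0.017) = 0.8950.
r = 0.8950 / 28.22 + 0.017 = 0.03171 + 0.017 = 0.04871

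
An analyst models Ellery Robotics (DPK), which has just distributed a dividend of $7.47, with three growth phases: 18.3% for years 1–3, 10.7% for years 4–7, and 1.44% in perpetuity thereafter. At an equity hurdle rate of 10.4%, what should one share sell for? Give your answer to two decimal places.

Three-stage DDM. Project D₁…D_7; terminal Gordon value at t=7 with g = 0.0144; discount at r = 0.104.
D_1 = 8.8370
D_2 = 10.4542
D_3 = 12.3673
D_4 = 13.6906
D_5 = 15.1555
D_6 = 16.7771
D_7 = 18.5723
TV_7 = 18.8397/(0.104−0.0144) = 210.2648
P₀ = Σ Dₜ/(1+r)ᵗ + TV_7/(1+r)^7 = 167.9799

$167.98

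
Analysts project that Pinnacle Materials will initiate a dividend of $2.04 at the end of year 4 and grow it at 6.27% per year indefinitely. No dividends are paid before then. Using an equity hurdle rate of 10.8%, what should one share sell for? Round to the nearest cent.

$33.11

Deferred-dividend DDM. At t=3 the remaining stream is a growing perpetuity with first payment D_4 = 2.04.
V_3 = D_4/(r−g) = 2.04/(0.108−0.0627) = 45.0331
P₀ = V_3/(1+r)^3 = 45.0331/(1+0.108)^3 = 33.1065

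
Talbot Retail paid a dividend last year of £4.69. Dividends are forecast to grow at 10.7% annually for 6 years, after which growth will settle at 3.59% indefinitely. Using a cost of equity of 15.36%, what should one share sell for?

Two-stage DDM. Project D₁…D_6 at 0.107, terminal growth 0.0359, discount at r = 0.1536.
D_1 = 5.1918
D_2 = 5.7474
D_3 = 6.3623
D_4 = 7.0431
D_5 = 7.7967
D_6 = 8.6309
Terminal value at t=6: TV = D_7/(r−g) = 8.9408/(0.1536−0.0359) = 75.9626
P₀ = 5.1918/(1+0.1536)^1 + 5.7474/(1+0.1536)^2 + 6.3623/(1+0.1536)^3 + 7.0431/(1+0.1536)^4 + 7.7967/(1+0.1536)^5 + 8.6309/(1+0.1536)^6 + 75.9626/(1+0.1536)^6 = 56.6494

£56.65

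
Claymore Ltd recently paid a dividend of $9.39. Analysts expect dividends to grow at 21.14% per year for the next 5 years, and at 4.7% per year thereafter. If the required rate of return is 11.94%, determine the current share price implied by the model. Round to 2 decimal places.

$261.43

Two-stage DDM. Project D₁…D_5 at 0.2114, terminal growth 0.047, discount at r = 0.1194.
D_1 = 11.3750
D_2 = 13.7797
D_3 = 16.6928
D_4 = 20.2216
D_5 = 24.4965
Terminal value at t=5: TV = D_6/(r−g) = 25.6478/(0.1194−0.047) = 354.2514
P₀ = 11.3750/(1+0.1194)^1 + 13.7797/(1+0.1194)^2 + 16.6928/(1+0.1194)^3 + 20.2216/(1+0.1194)^4 + 24.4965/(1+0.1194)^5 + 354.2514/(1+0.1194)^5 = 261.4264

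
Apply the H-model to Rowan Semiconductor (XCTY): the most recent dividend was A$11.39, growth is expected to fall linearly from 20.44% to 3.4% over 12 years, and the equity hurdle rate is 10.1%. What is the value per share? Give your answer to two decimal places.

A$349.59

H-model: P₀ = D₀[(1+g_L) + H(g_S−g_L)]/(r−g_L), with H = 12/2 = 6.
P₀ = 11.39 × [(1+0.034) + 6×(0.2044−0.034)] / (0.101−0.034)
   = 11.39 × 2.0564 / 0.067 = 349.5880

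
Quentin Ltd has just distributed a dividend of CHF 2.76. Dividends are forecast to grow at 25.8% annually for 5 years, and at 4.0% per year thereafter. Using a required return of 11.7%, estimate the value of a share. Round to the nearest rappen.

Two-stage DDM. Project D₁…D_5 at 0.258, terminal growth 0.04, discount at r = 0.117.
D_1 = 3.4721
D_2 = 4.3679
D_3 = 5.4948
D_4 = 6.9124
D_5 = 8.6959
Terminal value at t=5: TV = D_6/(r−g) = 9.0437/(0.117−0.04) = 117.4505
P₀ = 3.4721/(1+0.117)^1 + 4.3679/(1+0.117)^2 + 5.4948/(1+0.117)^3 + 6.9124/(1+0.117)^4 + 8.6959/(1+0.117)^5 + 117.4505/(1+0.117)^5 = 87.5374

CHF 87.54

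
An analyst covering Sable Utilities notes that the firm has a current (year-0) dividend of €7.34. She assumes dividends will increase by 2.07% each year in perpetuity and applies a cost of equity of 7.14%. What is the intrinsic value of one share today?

Gordon growth model: P₀ = D₁/(r − g). D₁ = 7.34 × (1 + 0.0207) = 7.4919.
P₀ = 7.4919 / (0.0714 − 0.0207) = 7.4919 / 0.0507 = 147.7700

€147.77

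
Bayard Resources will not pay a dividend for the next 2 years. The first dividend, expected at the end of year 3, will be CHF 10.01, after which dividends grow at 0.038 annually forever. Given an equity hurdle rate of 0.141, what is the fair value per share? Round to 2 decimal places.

CHF 74.65

Deferred-dividend DDM. At t=2 the remaining stream is a growing perpetuity with first payment D_3 = 10.01.
V_2 = D_3/(r−g) = 10.01/(0.141−0.038) = 97.1845
P₀ = V_2/(1+r)^2 = 97.1845/(1+0.141)^2 = 74.6493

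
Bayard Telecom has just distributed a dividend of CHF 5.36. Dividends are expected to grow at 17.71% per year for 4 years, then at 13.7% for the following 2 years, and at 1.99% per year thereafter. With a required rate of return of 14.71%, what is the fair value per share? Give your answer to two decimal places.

Three-stage DDM. Project D₁…D_6; terminal Gordon value at t=6 with g = 0.0199; discount at r = 0.1471.
D_1 = 6.3093
D_2 = 7.4266
D_3 = 8.7419
D_4 = 10.2901
D_5 = 11.6998
D_6 = 13.3027
TV_6 = 13.5674/(0.1471−0.0199) = 106.6620
P₀ = Σ Dₜ/(1+r)ᵗ + TV_6/(1+r)^6 = 81.4254

CHF 81.43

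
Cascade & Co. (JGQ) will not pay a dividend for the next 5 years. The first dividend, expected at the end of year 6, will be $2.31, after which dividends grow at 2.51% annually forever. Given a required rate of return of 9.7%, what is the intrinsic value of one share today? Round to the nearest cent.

Deferred-dividend DDM. At t=5 the remaining stream is a growing perpetuity with first payment D_6 = 2.31.
V_5 = D_6/(r−g) = 2.31/(0.097−0.0251) = 32.1280
P₀ = V_5/(1+r)^5 = 32.1280/(1+0.097)^5 = 20.2232

$20.22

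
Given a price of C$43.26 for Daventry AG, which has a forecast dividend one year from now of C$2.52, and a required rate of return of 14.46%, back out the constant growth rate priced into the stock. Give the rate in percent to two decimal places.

From P₀ = D₁/(r − g), the implied growth is g = r − D₁/P₀.
g = 0.1446 − 2.52/43.26 = 0.1446 − 0.05825 = 0.08635

8.63%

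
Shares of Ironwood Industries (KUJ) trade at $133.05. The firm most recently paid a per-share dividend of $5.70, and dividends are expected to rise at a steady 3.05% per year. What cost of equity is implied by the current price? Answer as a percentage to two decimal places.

Rearranging the constant-growth DDM: r = D₁/P₀ + g.
D₁ = 5.70 × (1 + 0.0305) = 5.8739.
r = 5.8739 / 133.05 + 0.0305 = 0.04415 + 0.0305 = 0.07465

7.46%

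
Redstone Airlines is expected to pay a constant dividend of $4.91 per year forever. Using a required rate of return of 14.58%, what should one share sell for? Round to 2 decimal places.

$33.68

Zero-growth DDM (perpetuity): P₀ = D/r = 4.91 / 0.1458 = 33.6763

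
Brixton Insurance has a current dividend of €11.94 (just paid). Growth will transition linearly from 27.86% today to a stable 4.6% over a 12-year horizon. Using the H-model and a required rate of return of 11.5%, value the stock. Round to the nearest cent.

H-model: P₀ = D₀[(1+g_L) + H(g_S−g_L)]/(r−g_L), with H = 12/2 = 6.
P₀ = 11.94 × [(1+0.046) + 6×(0.2786−0.046)] / (0.115−0.046)
   = 11.94 × 2.4416 / 0.069 = 422.5030

€422.50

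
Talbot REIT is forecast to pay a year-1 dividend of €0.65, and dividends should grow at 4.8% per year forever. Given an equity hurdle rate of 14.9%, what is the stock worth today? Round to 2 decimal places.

Gordon growth model: P₀ = D₁/(r − g), with D₁ = 0.65 given directly.
P₀ = 0.6500 / (0.149 − 0.048) = 0.6500 / 0.101 = 6.4356

€6.44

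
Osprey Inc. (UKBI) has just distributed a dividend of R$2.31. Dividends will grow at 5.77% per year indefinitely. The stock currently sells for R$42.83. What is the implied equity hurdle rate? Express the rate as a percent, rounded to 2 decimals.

11.47%

Rearranging the constant-growth DDM: r = D₁/P₀ + g.
D₁ = 2.31 × (1 + 0.0577) = 2.4433.
r = 2.4433 / 42.83 + 0.0577 = 0.05705 + 0.0577 = 0.11475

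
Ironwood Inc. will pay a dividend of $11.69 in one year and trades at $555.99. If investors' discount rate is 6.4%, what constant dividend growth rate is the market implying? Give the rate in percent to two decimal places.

From P₀ = D₁/(r − g), the implied growth is g = r − D₁/P₀.
g = 0.064 − 11.69/555.99 = 0.064 − 0.02103 = 0.04297

4.30%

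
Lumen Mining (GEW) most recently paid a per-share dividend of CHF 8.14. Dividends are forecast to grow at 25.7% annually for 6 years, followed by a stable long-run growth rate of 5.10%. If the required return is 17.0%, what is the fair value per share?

CHF 173.80

Two-stage DDM. Project D₁…D_6 at 0.257, terminal growth 0.051, discount at r = 0.17.
D_1 = 10.2320
D_2 = 12.8616
D_3 = 16.1670
D_4 = 20.3220
D_5 = 25.5447
D_6 = 32.1097
Terminal value at t=6: TV = D_7/(r−g) = 33.7473/(0.17−0.051) = 283.5906
P₀ = 10.2320/(1+0.17)^1 + 12.8616/(1+0.17)^2 + 16.1670/(1+0.17)^3 + 20.3220/(1+0.17)^4 + 25.5447/(1+0.17)^5 + 32.1097/(1+0.17)^6 + 283.5906/(1+0.17)^6 = 173.8033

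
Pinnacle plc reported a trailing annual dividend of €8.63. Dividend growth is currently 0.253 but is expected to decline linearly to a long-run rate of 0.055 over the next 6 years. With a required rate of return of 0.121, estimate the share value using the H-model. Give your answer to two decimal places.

€215.62

H-model: P₀ = D₀[(1+g_L) + H(g_S−g_L)]/(r−g_L), with H = 6/2 = 3.
P₀ = 8.63 × [(1+0.055) + 3×(0.253−0.055)] / (0.121−0.055)
   = 8.63 × 1.6490 / 0.066 = 215.6192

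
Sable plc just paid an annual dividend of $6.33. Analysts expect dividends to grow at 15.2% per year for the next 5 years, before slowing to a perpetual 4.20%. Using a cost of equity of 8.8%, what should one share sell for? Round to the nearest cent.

$228.52

Two-stage DDM. Project D₁…D_5 at 0.152, terminal growth 0.042, discount at r = 0.088.
D_1 = 7.2922
D_2 = 8.4006
D_3 = 9.6775
D_4 = 11.1484
D_5 = 12.8430
Terminal value at t=5: TV = D_6/(r−g) = 13.3824/(0.088−0.042) = 290.9216
P₀ = 7.2922/(1+0.088)^1 + 8.4006/(1+0.088)^2 + 9.6775/(1+0.088)^3 + 11.1484/(1+0.088)^4 + 12.8430/(1+0.088)^5 + 290.9216/(1+0.088)^5 = 228.5165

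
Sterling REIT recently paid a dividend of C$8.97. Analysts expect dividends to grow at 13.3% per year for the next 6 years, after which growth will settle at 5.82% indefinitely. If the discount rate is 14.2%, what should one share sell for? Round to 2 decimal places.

Two-stage DDM. Project D₁…D_6 at 0.133, terminal growth 0.0582, discount at r = 0.142.
D_1 = 10.1630
D_2 = 11.5147
D_3 = 13.0461
D_4 = 14.7813
D_5 = 16.7472
D_6 = 18.9746
Terminal value at t=6: TV = D_7/(r−g) = 20.0789/(0.142−0.0582) = 239.6049
P₀ = 10.1630/(1+0.142)^1 + 11.5147/(1+0.142)^2 + 13.0461/(1+0.142)^3 + 14.7813/(1+0.142)^4 + 16.7472/(1+0.142)^5 + 18.9746/(1+0.142)^6 + 239.6049/(1+0.142)^6 = 160.3735

C$160.37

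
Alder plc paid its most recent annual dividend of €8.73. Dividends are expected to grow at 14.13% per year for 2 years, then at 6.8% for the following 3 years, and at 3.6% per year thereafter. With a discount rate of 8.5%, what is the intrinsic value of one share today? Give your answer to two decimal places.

Three-stage DDM. Project D₁…D_5; terminal Gordon value at t=5 with g = 0.036; discount at r = 0.085.
D_1 = 9.9635
D_2 = 11.3714
D_3 = 12.1447
D_4 = 12.9705
D_5 = 13.8525
TV_5 = 14.3512/(0.085−0.036) = 292.8811
P₀ = Σ Dₜ/(1+r)ᵗ + TV_5/(1+r)^5 = 241.7016

€241.70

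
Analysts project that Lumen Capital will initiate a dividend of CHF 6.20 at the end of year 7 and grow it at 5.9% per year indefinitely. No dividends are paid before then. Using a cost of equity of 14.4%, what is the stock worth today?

Deferred-dividend DDM. At t=6 the remaining stream is a growing perpetuity with first payment D_7 = 6.20.
V_6 = D_7/(r−g) = 6.20/(0.144−0.059) = 72.9412
P₀ = V_6/(1+r)^6 = 72.9412/(1+0.144)^6 = 32.5399

CHF 32.54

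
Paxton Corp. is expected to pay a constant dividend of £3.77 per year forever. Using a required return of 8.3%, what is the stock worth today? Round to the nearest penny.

Zero-growth DDM (perpetuity): P₀ = D/r = 3.77 / 0.083 = 45.4217

£45.42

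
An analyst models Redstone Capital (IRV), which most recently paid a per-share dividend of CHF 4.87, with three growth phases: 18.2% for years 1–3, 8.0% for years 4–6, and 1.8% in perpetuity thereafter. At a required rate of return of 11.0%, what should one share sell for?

Three-stage DDM. Project D₁…D_6; terminal Gordon value at t=6 with g = 0.018; discount at r = 0.11.
D_1 = 5.7563
D_2 = 6.8040
D_3 = 8.0423
D_4 = 8.6857
D_5 = 9.3806
D_6 = 10.1310
TV_6 = 10.3134/(0.11−0.018) = 112.1018
P₀ = Σ Dₜ/(1+r)ᵗ + TV_6/(1+r)^6 = 93.2277

CHF 93.23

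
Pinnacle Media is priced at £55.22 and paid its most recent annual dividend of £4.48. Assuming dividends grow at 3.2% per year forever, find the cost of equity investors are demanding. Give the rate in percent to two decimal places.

11.57%

Rearranging the constant-growth DDM: r = D₁/P₀ + g.
D₁ = 4.48 × (1 + 0.032) = 4.6234.
r = 4.6234 / 55.22 + 0.032 = 0.08373 + 0.032 = 0.11573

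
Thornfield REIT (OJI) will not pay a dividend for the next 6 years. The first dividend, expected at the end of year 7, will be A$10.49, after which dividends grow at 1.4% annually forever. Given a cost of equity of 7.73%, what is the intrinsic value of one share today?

Deferred-dividend DDM. At t=6 the remaining stream is a growing perpetuity with first payment D_7 = 10.49.
V_6 = D_7/(r−g) = 10.49/(0.0773−0.014) = 165.7188
P₀ = V_6/(1+r)^6 = 165.7188/(1+0.0773)^6 = 106.0112

A$106.01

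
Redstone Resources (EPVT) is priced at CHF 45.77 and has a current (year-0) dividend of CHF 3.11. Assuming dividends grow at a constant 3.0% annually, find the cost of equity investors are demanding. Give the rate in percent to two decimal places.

Rearranging the constant-growth DDM: r = D₁/P₀ + g.
D₁ = 3.11 × (1 + 0.03) = 3.2033.
r = 3.2033 / 45.77 + 0.03 = 0.06999 + 0.03 = 0.09999

10.00%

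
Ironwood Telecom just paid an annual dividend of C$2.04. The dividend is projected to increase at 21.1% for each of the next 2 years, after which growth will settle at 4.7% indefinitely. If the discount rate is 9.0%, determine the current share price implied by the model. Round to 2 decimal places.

Two-stage DDM. Project D₁…D_2 at 0.211, terminal growth 0.047, discount at r = 0.09.
D_1 = 2.4704
D_2 = 2.9917
Terminal value at t=2: TV = D_3/(r−g) = 3.1323/(0.09−0.047) = 72.8445
P₀ = 2.4704/(1+0.09)^1 + 2.9917/(1+0.09)^2 + 72.8445/(1+0.09)^2 = 66.0963

C$66.10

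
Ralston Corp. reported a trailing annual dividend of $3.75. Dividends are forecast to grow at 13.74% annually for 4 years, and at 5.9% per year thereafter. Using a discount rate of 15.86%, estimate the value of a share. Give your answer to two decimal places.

Two-stage DDM. Project D₁…D_4 at 0.1374, terminal growth 0.059, discount at r = 0.1586.
D_1 = 4.2652
D_2 = 4.8513
D_3 = 5.5179
D_4 = 6.2760
Terminal value at t=4: TV = D_5/(r−g) = 6.6463/(0.1586−0.059) = 66.7299
P₀ = 4.2652/(1+0.1586)^1 + 4.8513/(1+0.1586)^2 + 5.5179/(1+0.1586)^3 + 6.2760/(1+0.1586)^4 + 66.7299/(1+0.1586)^4 = 51.3591

$51.36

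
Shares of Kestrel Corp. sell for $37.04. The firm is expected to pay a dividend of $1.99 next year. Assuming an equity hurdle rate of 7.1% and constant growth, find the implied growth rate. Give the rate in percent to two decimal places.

1.73%

From P₀ = D₁/(r − g), the implied growth is g = r − D₁/P₀.
g = 0.071 − 1.99/37.04 = 0.071 − 0.05373 = 0.01727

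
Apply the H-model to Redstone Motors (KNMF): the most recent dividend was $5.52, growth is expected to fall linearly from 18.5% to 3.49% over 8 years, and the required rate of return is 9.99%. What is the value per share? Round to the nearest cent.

$138.87

H-model: P₀ = D₀[(1+g_L) + H(g_S−g_L)]/(r−g_L), with H = 8/2 = 4.
P₀ = 5.52 × [(1+0.0349) + 4×(0.185−0.0349)] / (0.0999−0.0349)
   = 5.52 × 1.6353 / 0.065 = 138.8747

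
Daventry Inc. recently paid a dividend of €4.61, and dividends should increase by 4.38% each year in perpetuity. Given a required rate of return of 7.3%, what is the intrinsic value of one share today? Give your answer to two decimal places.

Gordon growth model: P₀ = D₁/(r − g). D₁ = 4.61 × (1 + 0.0438) = 4.8119.
P₀ = 4.8119 / (0.073 − 0.0438) = 4.8119 / 0.0292 = 164.7917

€164.79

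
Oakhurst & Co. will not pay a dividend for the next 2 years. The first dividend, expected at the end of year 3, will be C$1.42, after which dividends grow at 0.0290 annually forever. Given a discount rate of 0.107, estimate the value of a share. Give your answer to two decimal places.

C$14.86

Deferred-dividend DDM. At t=2 the remaining stream is a growing perpetuity with first payment D_3 = 1.42.
V_2 = D_3/(r−g) = 1.42/(0.107−0.029) = 18.2051
P₀ = V_2/(1+r)^2 = 18.2051/(1+0.107)^2 = 14.8559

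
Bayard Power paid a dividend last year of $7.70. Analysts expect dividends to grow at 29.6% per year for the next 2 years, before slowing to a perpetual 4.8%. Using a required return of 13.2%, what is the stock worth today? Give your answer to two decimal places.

$144.83

Two-stage DDM. Project D₁…D_2 at 0.296, terminal growth 0.048, discount at r = 0.132.
D_1 = 9.9792
D_2 = 12.9330
Terminal value at t=2: TV = D_3/(r−g) = 13.5538/(0.132−0.048) = 161.3551
P₀ = 9.9792/(1+0.132)^1 + 12.9330/(1+0.132)^2 + 161.3551/(1+0.132)^2 = 144.8269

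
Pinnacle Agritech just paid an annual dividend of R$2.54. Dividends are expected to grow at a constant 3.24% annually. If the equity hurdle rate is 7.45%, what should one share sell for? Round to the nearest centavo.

R$62.29

Gordon growth model: P₀ = D₁/(r − g). D₁ = 2.54 × (1 + 0.0324) = 2.6223.
P₀ = 2.6223 / (0.0745 − 0.0324) = 2.6223 / 0.0421 = 62.2873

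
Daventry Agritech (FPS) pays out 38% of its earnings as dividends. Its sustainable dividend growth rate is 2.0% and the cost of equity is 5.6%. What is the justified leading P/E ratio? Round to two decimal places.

Justified leading P/E = b/(r−g) = 0.38/(0.056−0.02) = 10.5556

10.56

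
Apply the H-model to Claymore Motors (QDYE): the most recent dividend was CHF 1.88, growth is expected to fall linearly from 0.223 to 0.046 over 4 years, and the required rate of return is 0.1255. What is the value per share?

CHF 33.11

H-model: P₀ = D₀[(1+g_L) + H(g_S−g_L)]/(r−g_L), with H = 4/2 = 2.
P₀ = 1.88 × [(1+0.046) + 2×(0.223−0.046)] / (0.1255−0.046)
   = 1.88 × 1.4000 / 0.0795 = 33.1069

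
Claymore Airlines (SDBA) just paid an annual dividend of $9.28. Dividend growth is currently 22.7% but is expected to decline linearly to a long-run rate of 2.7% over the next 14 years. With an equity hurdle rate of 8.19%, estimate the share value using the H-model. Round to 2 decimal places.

$410.25

H-model: P₀ = D₀[(1+g_L) + H(g_S−g_L)]/(r−g_L), with H = 14/2 = 7.
P₀ = 9.28 × [(1+0.027) + 7×(0.227−0.027)] / (0.0819−0.027)
   = 9.28 × 2.4270 / 0.0549 = 410.2470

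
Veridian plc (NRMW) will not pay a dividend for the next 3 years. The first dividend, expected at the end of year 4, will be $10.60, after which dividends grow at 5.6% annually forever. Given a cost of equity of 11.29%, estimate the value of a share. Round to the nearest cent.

$135.15

Deferred-dividend DDM. At t=3 the remaining stream is a growing perpetuity with first payment D_4 = 10.60.
V_3 = D_4/(r−g) = 10.60/(0.1129−0.056) = 186.2917
P₀ = V_3/(1+r)^3 = 186.2917/(1+0.1129)^3 = 135.1528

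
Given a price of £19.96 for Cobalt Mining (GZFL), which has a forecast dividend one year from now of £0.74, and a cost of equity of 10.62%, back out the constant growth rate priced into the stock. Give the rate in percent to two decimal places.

6.91%

From P₀ = D₁/(r − g), the implied growth is g = r − D₁/P₀.
g = 0.1062 − 0.74/19.96 = 0.1062 − 0.03707 = 0.06913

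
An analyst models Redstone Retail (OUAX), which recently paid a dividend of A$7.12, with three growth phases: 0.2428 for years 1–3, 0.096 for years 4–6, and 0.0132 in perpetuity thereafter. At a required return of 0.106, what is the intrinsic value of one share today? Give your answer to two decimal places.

Three-stage DDM. Project D₁…D_6; terminal Gordon value at t=6 with g = 0.0132; discount at r = 0.106.
D_1 = 8.8487
D_2 = 10.9972
D_3 = 13.6673
D_4 = 14.9794
D_5 = 16.4174
D_6 = 17.9935
TV_6 = 18.2310/(0.106−0.0132) = 196.4548
P₀ = Σ Dₜ/(1+r)ᵗ + TV_6/(1+r)^6 = 164.1878

A$164.19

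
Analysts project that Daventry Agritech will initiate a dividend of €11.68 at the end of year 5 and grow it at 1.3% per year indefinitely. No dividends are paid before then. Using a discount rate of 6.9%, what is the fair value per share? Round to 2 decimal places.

Deferred-dividend DDM. At t=4 the remaining stream is a growing perpetuity with first payment D_5 = 11.68.
V_4 = D_5/(r−g) = 11.68/(0.069−0.013) = 208.5714
P₀ = V_4/(1+r)^4 = 208.5714/(1+0.069)^4 = 159.7144

€159.71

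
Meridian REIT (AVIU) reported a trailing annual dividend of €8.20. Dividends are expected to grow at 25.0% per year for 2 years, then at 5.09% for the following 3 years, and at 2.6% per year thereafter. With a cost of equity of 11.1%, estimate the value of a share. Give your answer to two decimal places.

Three-stage DDM. Project D₁…D_5; terminal Gordon value at t=5 with g = 0.026; discount at r = 0.111.
D_1 = 10.2500
D_2 = 12.8125
D_3 = 13.4647
D_4 = 14.1500
D_5 = 14.8702
TV_5 = 15.2569/(0.111−0.026) = 179.4926
P₀ = Σ Dₜ/(1+r)ᵗ + TV_5/(1+r)^5 = 153.5390

€153.54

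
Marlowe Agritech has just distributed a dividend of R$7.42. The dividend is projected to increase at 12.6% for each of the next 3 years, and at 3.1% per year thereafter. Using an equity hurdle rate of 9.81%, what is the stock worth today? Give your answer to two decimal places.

Two-stage DDM. Project D₁…D_3 at 0.126, terminal growth 0.031, discount at r = 0.0981.
D_1 = 8.3549
D_2 = 9.4076
D_3 = 10.5930
Terminal value at t=3: TV = D_4/(r−g) = 10.9214/(0.0981−0.031) = 162.7628
P₀ = 8.3549/(1+0.0981)^1 + 9.4076/(1+0.0981)^2 + 10.5930/(1+0.0981)^3 + 162.7628/(1+0.0981)^3 = 146.3324

R$146.33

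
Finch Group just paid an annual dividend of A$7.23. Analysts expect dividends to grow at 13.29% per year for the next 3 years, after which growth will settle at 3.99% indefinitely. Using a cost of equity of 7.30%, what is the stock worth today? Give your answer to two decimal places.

Two-stage DDM. Project D₁…D_3 at 0.1329, terminal growth 0.0399, discount at r = 0.073.
D_1 = 8.1909
D_2 = 9.2794
D_3 = 10.5127
Terminal value at t=3: TV = D_4/(r−g) = 10.9321/(0.073−0.0399) = 330.2757
P₀ = 8.1909/(1+0.073)^1 + 9.2794/(1+0.073)^2 + 10.5127/(1+0.073)^3 + 330.2757/(1+0.073)^3 = 291.5514

A$291.55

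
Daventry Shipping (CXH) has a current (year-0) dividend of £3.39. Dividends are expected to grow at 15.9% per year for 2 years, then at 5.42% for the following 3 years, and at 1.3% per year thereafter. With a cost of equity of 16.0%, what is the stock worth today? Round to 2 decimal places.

£32.69

Three-stage DDM. Project D₁…D_5; terminal Gordon value at t=5 with g = 0.013; discount at r = 0.16.
D_1 = 3.9290
D_2 = 4.5537
D_3 = 4.8005
D_4 = 5.0607
D_5 = 5.3350
TV_5 = 5.4044/(0.16−0.013) = 36.7644
P₀ = Σ Dₜ/(1+r)ᵗ + TV_5/(1+r)^5 = 32.6858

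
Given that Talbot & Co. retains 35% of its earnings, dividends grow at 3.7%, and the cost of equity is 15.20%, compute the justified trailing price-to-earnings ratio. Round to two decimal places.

5.86

Payout ratio b = 1 − 0.35 = 0.65.
Justified trailing P/E = b(1+g)/(r−g) = 0.65×(1+0.037)/(0.152−0.037) = 5.8613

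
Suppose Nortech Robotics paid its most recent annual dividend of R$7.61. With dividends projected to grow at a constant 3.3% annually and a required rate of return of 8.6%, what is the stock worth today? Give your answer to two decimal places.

R$148.32

Gordon growth model: P₀ = D₁/(r − g). D₁ = 7.61 × (1 + 0.033) = 7.8611.
P₀ = 7.8611 / (0.086 − 0.033) = 7.8611 / 0.053 = 148.3232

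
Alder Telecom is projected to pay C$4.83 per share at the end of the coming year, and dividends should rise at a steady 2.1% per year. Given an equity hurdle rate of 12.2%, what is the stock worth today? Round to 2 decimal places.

C$47.82

Gordon growth model: P₀ = D₁/(r − g), with D₁ = 4.83 given directly.
P₀ = 4.8300 / (0.122 − 0.021) = 4.8300 / 0.101 = 47.8218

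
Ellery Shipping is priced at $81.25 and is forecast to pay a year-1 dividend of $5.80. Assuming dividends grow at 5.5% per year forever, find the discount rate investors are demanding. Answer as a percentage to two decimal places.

Rearranging the constant-growth DDM: r = D₁/P₀ + g.
r = 5.8000 / 81.25 + 0.055 = 0.07138 + 0.055 = 0.12638

12.64%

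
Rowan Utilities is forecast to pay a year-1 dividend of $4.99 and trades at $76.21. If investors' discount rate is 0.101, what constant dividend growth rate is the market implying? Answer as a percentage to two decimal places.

3.55%

From P₀ = D₁/(r − g), the implied growth is g = r − D₁/P₀.
g = 0.101 − 4.99/76.21 = 0.101 − 0.06548 = 0.03552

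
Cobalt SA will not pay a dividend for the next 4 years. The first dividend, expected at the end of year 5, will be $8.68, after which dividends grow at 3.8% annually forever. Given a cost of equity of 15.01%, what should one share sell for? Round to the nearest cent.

$44.26

Deferred-dividend DDM. At t=4 the remaining stream is a growing perpetuity with first payment D_5 = 8.68.
V_4 = D_5/(r−g) = 8.68/(0.1501−0.038) = 77.4309
P₀ = V_4/(1+r)^4 = 77.4309/(1+0.1501)^4 = 44.2560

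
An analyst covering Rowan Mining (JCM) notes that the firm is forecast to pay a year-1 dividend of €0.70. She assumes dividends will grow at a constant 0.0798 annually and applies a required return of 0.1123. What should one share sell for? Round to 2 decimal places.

€21.54

Gordon growth model: P₀ = D₁/(r − g), with D₁ = 0.70 given directly.
P₀ = 0.7000 / (0.1123 − 0.0798) = 0.7000 / 0.0325 = 21.5385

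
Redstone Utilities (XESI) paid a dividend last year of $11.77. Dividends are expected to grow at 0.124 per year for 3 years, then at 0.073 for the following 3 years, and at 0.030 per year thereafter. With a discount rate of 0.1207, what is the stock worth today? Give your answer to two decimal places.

Three-stage DDM. Project D₁…D_6; terminal Gordon value at t=6 with g = 0.03; discount at r = 0.1207.
D_1 = 13.2295
D_2 = 14.8699
D_3 = 16.7138
D_4 = 17.9339
D_5 = 19.2431
D_6 = 20.6478
TV_6 = 21.2673/(0.1207−0.03) = 234.4793
P₀ = Σ Dₜ/(1+r)ᵗ + TV_6/(1+r)^6 = 186.5439

$186.54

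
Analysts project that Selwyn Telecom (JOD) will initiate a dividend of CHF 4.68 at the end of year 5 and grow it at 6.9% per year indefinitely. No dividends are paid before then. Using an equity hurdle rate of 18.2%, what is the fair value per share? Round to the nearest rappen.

Deferred-dividend DDM. At t=4 the remaining stream is a growing perpetuity with first payment D_5 = 4.68.
V_4 = D_5/(r−g) = 4.68/(0.182−0.069) = 41.4159
P₀ = V_4/(1+r)^4 = 41.4159/(1+0.182)^4 = 21.2177

CHF 21.22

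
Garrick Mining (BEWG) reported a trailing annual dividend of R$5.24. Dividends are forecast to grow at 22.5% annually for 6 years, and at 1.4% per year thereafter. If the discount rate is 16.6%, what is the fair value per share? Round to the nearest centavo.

R$84.51

Two-stage DDM. Project D₁…D_6 at 0.225, terminal growth 0.014, discount at r = 0.166.
D_1 = 6.4190
D_2 = 7.8633
D_3 = 9.6325
D_4 = 11.7998
D_5 = 14.4548
D_6 = 17.7071
Terminal value at t=6: TV = D_7/(r−g) = 17.9550/(0.166−0.014) = 118.1251
P₀ = 6.4190/(1+0.166)^1 + 7.8633/(1+0.166)^2 + 9.6325/(1+0.166)^3 + 11.7998/(1+0.166)^4 + 14.4548/(1+0.166)^5 + 17.7071/(1+0.166)^6 + 118.1251/(1+0.166)^6 = 84.5079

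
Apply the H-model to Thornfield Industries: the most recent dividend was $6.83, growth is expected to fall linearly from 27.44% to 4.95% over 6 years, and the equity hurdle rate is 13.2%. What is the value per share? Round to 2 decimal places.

H-model: P₀ = D₀[(1+g_L) + H(g_S−g_L)]/(r−g_L), with H = 6/2 = 3.
P₀ = 6.83 × [(1+0.0495) + 3×(0.2744−0.0495)] / (0.132−0.0495)
   = 6.83 × 1.7242 / 0.0825 = 142.7429

$142.74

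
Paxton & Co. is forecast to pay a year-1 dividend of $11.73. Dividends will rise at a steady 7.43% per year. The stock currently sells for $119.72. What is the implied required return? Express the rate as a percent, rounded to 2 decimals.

17.23%

Rearranging the constant-growth DDM: r = D₁/P₀ + g.
r = 11.7300 / 119.72 + 0.0743 = 0.09798 + 0.0743 = 0.17228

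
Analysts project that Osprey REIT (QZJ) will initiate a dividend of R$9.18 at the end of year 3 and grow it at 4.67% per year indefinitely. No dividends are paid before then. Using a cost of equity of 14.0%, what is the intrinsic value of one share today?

Deferred-dividend DDM. At t=2 the remaining stream is a growing perpetuity with first payment D_3 = 9.18.
V_2 = D_3/(r−g) = 9.18/(0.14−0.0467) = 98.3923
P₀ = V_2/(1+r)^2 = 98.3923/(1+0.14)^2 = 75.7097

R$75.71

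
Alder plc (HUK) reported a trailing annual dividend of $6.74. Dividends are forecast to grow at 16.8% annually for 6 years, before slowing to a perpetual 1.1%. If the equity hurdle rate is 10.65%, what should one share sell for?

$147.79

Two-stage DDM. Project D₁…D_6 at 0.168, terminal growth 0.011, discount at r = 0.1065.
D_1 = 7.8723
D_2 = 9.1949
D_3 = 10.7396
D_4 = 12.5439
D_5 = 14.6512
D_6 = 17.1126
Terminal value at t=6: TV = D_7/(r−g) = 17.3009/(0.1065−0.011) = 181.1610
P₀ = 7.8723/(1+0.1065)^1 + 9.1949/(1+0.1065)^2 + 10.7396/(1+0.1065)^3 + 12.5439/(1+0.1065)^4 + 14.6512/(1+0.1065)^5 + 17.1126/(1+0.1065)^6 + 181.1610/(1+0.1065)^6 = 147.7864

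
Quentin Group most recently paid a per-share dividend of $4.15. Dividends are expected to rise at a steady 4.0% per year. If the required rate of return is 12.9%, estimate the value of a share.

$48.49

Gordon growth model: P₀ = D₁/(r − g). D₁ = 4.15 × (1 + 0.04) = 4.3160.
P₀ = 4.3160 / (0.129 − 0.04) = 4.3160 / 0.089 = 48.4944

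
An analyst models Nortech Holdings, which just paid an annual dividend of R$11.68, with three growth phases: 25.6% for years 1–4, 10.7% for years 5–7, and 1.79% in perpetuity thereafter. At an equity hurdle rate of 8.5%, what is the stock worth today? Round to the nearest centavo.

Three-stage DDM. Project D₁…D_7; terminal Gordon value at t=7 with g = 0.0179; discount at r = 0.085.
D_1 = 14.6701
D_2 = 18.4256
D_3 = 23.1426
D_4 = 29.0671
D_5 = 32.1773
D_6 = 35.6202
D_7 = 39.4316
TV_7 = 40.1374/(0.085−0.0179) = 598.1731
P₀ = Σ Dₜ/(1+r)ᵗ + TV_7/(1+r)^7 = 471.6974

R$471.70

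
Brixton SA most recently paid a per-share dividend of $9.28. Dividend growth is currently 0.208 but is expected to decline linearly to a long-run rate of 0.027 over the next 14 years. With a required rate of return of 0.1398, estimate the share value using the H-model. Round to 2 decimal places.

$188.73

H-model: P₀ = D₀[(1+g_L) + H(g_S−g_L)]/(r−g_L), with H = 14/2 = 7.
P₀ = 9.28 × [(1+0.027) + 7×(0.208−0.027)] / (0.1398−0.027)
   = 9.28 × 2.2940 / 0.1128 = 188.7262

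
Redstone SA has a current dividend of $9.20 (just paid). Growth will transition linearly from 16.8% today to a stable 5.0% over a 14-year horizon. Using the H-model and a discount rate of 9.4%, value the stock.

$392.25

H-model: P₀ = D₀[(1+g_L) + H(g_S−g_L)]/(r−g_L), with H = 14/2 = 7.
P₀ = 9.20 × [(1+0.05) + 7×(0.168−0.05)] / (0.094−0.05)
   = 9.20 × 1.8760 / 0.044 = 392.2545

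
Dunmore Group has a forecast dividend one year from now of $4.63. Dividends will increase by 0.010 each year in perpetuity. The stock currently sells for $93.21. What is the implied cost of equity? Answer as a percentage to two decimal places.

Rearranging the constant-growth DDM: r = D₁/P₀ + g.
r = 4.6300 / 93.21 + 0.01 = 0.04967 + 0.01 = 0.05967

5.97%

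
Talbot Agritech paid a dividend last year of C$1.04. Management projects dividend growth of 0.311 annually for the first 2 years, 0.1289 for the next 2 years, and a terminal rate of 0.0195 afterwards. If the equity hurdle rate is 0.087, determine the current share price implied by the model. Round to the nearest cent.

C$30.61

Three-stage DDM. Project D₁…D_4; terminal Gordon value at t=4 with g = 0.0195; discount at r = 0.087.
D_1 = 1.3634
D_2 = 1.7875
D_3 = 2.0179
D_4 = 2.2780
TV_4 = 2.3224/(0.087−0.0195) = 34.4059
P₀ = Σ Dₜ/(1+r)ᵗ + TV_4/(1+r)^4 = 30.6141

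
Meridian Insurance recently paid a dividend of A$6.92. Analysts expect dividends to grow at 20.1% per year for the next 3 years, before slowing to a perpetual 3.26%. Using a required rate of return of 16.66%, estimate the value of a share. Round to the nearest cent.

Two-stage DDM. Project D₁…D_3 at 0.201, terminal growth 0.0326, discount at r = 0.1666.
D_1 = 8.3109
D_2 = 9.9814
D_3 = 11.9877
Terminal value at t=3: TV = D_4/(r−g) = 12.3785/(0.1666−0.0326) = 92.3767
P₀ = 8.3109/(1+0.1666)^1 + 9.9814/(1+0.1666)^2 + 11.9877/(1+0.1666)^3 + 92.3767/(1+0.1666)^3 = 80.1916

A$80.19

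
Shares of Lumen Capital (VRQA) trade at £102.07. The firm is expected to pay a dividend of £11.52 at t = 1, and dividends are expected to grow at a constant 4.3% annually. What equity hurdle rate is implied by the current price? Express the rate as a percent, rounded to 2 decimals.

Rearranging the constant-growth DDM: r = D₁/P₀ + g.
r = 11.5200 / 102.07 + 0.043 = 0.11286 + 0.043 = 0.15586

15.59%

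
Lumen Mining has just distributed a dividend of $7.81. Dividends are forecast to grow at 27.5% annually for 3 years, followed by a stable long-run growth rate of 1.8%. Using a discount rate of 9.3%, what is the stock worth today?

Two-stage DDM. Project D₁…D_3 at 0.275, terminal growth 0.018, discount at r = 0.093.
D_1 = 9.9577
D_2 = 12.6961
D_3 = 16.1876
Terminal value at t=3: TV = D_4/(r−g) = 16.4789/(0.093−0.018) = 219.7192
P₀ = 9.9577/(1+0.093)^1 + 12.6961/(1+0.093)^2 + 16.1876/(1+0.093)^3 + 219.7192/(1+0.093)^3 = 200.4055

$200.41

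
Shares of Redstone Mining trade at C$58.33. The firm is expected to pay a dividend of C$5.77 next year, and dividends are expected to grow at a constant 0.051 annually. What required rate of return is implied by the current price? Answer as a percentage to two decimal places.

14.99%

Rearranging the constant-growth DDM: r = D₁/P₀ + g.
r = 5.7700 / 58.33 + 0.051 = 0.09892 + 0.051 = 0.14992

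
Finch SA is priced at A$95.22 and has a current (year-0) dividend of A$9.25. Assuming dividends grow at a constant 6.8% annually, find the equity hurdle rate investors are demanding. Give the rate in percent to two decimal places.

Rearranging the constant-growth DDM: r = D₁/P₀ + g.
D₁ = 9.25 × (1 + 0.068) = 9.8790.
r = 9.8790 / 95.22 + 0.068 = 0.10375 + 0.068 = 0.17175

17.17%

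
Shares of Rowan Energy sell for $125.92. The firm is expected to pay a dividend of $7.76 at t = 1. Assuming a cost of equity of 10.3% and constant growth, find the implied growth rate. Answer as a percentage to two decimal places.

4.14%

From P₀ = D₁/(r − g), the implied growth is g = r − D₁/P₀.
g = 0.103 − 7.76/125.92 = 0.103 − 0.06163 = 0.04137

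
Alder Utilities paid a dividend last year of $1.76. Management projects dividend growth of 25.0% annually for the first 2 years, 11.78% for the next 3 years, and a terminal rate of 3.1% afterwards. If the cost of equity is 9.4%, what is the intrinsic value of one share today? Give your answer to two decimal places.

Three-stage DDM. Project D₁…D_5; terminal Gordon value at t=5 with g = 0.031; discount at r = 0.094.
D_1 = 2.2000
D_2 = 2.7500
D_3 = 3.0739
D_4 = 3.4361
D_5 = 3.8408
TV_5 = 3.9599/(0.094−0.031) = 62.8555
P₀ = Σ Dₜ/(1+r)ᵗ + TV_5/(1+r)^5 = 51.6165

$51.62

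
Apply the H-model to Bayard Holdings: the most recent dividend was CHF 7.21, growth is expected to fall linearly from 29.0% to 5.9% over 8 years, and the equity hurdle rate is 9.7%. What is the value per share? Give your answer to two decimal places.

H-model: P₀ = D₀[(1+g_L) + H(g_S−g_L)]/(r−g_L), with H = 8/2 = 4.
P₀ = 7.21 × [(1+0.059) + 4×(0.29−0.059)] / (0.097−0.059)
   = 7.21 × 1.9830 / 0.038 = 376.2482

CHF 376.25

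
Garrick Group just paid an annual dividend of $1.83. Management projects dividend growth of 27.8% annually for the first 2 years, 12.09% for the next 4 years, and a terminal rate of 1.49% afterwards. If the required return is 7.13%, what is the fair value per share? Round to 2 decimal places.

Three-stage DDM. Project D₁…D_6; terminal Gordon value at t=6 with g = 0.0149; discount at r = 0.0713.
D_1 = 2.3387
D_2 = 2.9889
D_3 = 3.3503
D_4 = 3.7553
D_5 = 4.2093
D_6 = 4.7182
TV_6 = 4.7885/(0.0713−0.0149) = 84.9033
P₀ = Σ Dₜ/(1+r)ᵗ + TV_6/(1+r)^6 = 72.6314

$72.63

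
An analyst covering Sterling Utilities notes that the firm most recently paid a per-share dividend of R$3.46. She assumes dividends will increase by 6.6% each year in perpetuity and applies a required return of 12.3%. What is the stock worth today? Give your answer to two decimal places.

Gordon growth model: P₀ = D₁/(r − g). D₁ = 3.46 × (1 + 0.066) = 3.6884.
P₀ = 3.6884 / (0.123 − 0.066) = 3.6884 / 0.057 = 64.7081

R$64.71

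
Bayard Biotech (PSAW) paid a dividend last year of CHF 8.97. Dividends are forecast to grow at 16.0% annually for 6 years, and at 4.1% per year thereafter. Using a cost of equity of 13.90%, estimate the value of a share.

Two-stage DDM. Project D₁…D_6 at 0.16, terminal growth 0.041, discount at r = 0.139.
D_1 = 10.4052
D_2 = 12.0700
D_3 = 14.0012
D_4 = 16.2414
D_5 = 18.8401
D_6 = 21.8545
Terminal value at t=6: TV = D_7/(r−g) = 22.7505/(0.139−0.041) = 232.1480
P₀ = 10.4052/(1+0.139)^1 + 12.0700/(1+0.139)^2 + 14.0012/(1+0.139)^3 + 16.2414/(1+0.139)^4 + 18.8401/(1+0.139)^5 + 21.8545/(1+0.139)^6 + 232.1480/(1+0.139)^6 = 163.7236

CHF 163.72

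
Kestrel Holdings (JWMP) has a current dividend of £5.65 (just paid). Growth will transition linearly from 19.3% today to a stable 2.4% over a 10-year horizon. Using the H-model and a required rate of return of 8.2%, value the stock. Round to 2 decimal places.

£182.07

H-model: P₀ = D₀[(1+g_L) + H(g_S−g_L)]/(r−g_L), with H = 10/2 = 5.
P₀ = 5.65 × [(1+0.024) + 5×(0.193−0.024)] / (0.082−0.024)
   = 5.65 × 1.8690 / 0.058 = 182.0664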